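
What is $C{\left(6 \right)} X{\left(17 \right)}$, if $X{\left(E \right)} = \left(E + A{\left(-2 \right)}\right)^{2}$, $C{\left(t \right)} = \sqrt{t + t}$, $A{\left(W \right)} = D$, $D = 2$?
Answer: $722 \sqrt{3} \approx 1250.5$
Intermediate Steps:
$A{\left(W \right)} = 2$
$C{\left(t \right)} = \sqrt{2} \sqrt{t}$ ($C{\left(t \right)} = \sqrt{2 t} = \sqrt{2} \sqrt{t}$)
$X{\left(E \right)} = \left(2 + E\right)^{2}$ ($X{\left(E \right)} = \left(E + 2\right)^{2} = \left(2 + E\right)^{2}$)
$C{\left(6 \right)} X{\left(17 \right)} = \sqrt{2} \sqrt{6} \left(2 + 17\right)^{2} = 2 \sqrt{3} \cdot 19^{2} = 2 \sqrt{3} \cdot 361 = 722 \sqrt{3}$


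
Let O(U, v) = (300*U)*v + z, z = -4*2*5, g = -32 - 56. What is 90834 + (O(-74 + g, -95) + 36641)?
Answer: 4744435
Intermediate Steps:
g = -88
z = -40 (z = -8*5 = -40)
O(U, v) = -40 + 300*U*v (O(U, v) = (300*U)*v - 40 = 300*U*v - 40 = -40 + 300*U*v)
90834 + (O(-74 + g, -95) + 36641) = 90834 + ((-40 + 300*(-74 - 88)*(-95)) + 36641) = 90834 + ((-40 + 300*(-162)*(-95)) + 36641) = 90834 + ((-40 + 4617000) + 36641) = 90834 + (4616960 + 36641) = 90834 + 4653601 = 4744435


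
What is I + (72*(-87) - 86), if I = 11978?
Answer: 5628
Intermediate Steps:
I + (72*(-87) - 86) = 11978 + (72*(-87) - 86) = 11978 + (-6264 - 86) = 11978 - 6350 = 5628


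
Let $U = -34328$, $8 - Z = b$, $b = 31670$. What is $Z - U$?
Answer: $2666$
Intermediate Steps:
$Z = -31662$ ($Z = 8 - 31670 = -31662$)
$Z - U = -31662 - -34328 = -31662 + 34328 = 2666$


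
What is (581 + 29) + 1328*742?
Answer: 985986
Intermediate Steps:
(581 + 29) + 1328*742 = 610 + 985376 = 985986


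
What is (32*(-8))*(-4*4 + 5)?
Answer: 2816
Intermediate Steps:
(32*(-8))*(-4*4 + 5) = -256*(-16 + 5) = -256*(-11) = 2816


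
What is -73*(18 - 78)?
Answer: 4380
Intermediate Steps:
-73*(18 - 78) = -73*(-60) = 4380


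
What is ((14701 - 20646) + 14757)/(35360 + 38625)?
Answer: 8812/73985 ≈ 0.11911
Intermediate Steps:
((14701 - 20646) + 14757)/(35360 + 38625) = (-5945 + 14757)/73985 = 8812*(1/73985) = 8812/73985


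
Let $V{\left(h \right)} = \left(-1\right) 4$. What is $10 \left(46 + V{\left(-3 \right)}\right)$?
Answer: $420$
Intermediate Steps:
$V{\left(h \right)} = -4$
$10 \left(46 + V{\left(-3 \right)}\right) = 10 \left(46 - 4\right) = 10 \cdot 42 = 420$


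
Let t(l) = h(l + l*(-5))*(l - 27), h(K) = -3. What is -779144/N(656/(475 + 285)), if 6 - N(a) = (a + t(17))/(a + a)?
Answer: 31944904/487 ≈ 65595.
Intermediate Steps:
t(l) = 81 - 3*l (t(l) = -3*(l - 27) = -3*(-27 + l) = 81 - 3*l)
N(a) = 6 - (30 + a)/(2*a) (N(a) = 6 - (a + (81 - 3*17))/(a + a) = 6 - (a + (81 - 51))/(2*a) = 6 - (a + 30)*1/(2*a) = 6 - (30 + a)*1/(2*a) = 6 - (30 + a)/(2*a))
-779144/N(656/(475 + 285)) = -779144/(11/2 - 15/(656/(475 + 285))) = -779144/(11/2 - 15/(656/760)) = -779144/(11/2 - 15/(656*(1/760))) = -779144/(11/2 - 15/82/95) = -779144/(11/2 - 15*95/82) = -779144/(11/2 - 1425/82) = -779144/(-487/41) = -779144*(-41/487) = 31944904/487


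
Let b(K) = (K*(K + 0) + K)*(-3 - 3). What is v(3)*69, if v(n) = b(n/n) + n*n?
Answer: -207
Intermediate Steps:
b(K) = -6*K - 6*K**2 (b(K) = (K*K + K)*(-6) = (K**2 + K)*(-6) = (K + K**2)*(-6) = -6*K - 6*K**2)
v(n) = -12 + n**2 (v(n) = -6*n/n*(1 + n/n) + n*n = -6*1*(1 + 1) + n**2 = -6*1*2 + n**2 = -12 + n**2)
v(3)*69 = (-12 + 3**2)*69 = (-12 + 9)*69 = -3*69 = -207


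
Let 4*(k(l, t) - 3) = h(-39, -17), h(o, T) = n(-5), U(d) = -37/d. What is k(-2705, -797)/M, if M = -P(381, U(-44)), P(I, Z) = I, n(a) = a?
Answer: -7/1524 ≈ -0.0045932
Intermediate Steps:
h(o, T) = -5
k(l, t) = 7/4 (k(l, t) = 3 + (1/4)*(-5) = 3 - 5/4 = 7/4)
M = -381 (M = -1*381 = -381)
k(-2705, -797)/M = (7/4)/(-381) = (7/4)*(-1/381) = -7/1524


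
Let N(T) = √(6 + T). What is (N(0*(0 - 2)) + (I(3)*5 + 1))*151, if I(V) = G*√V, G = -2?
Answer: 151 - 1510*√3 + 151*√6 ≈ -2094.5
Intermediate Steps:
I(V) = -2*√V
(N(0*(0 - 2)) + (I(3)*5 + 1))*151 = (√(6 + 0*(0 - 2)) + (-2*√3*5 + 1))*151 = (√(6 + 0*(-2)) + (-10*√3 + 1))*151 = (√(6 + 0) + (1 - 10*√3))*151 = (√6 + (1 - 10*√3))*151 = (1 + √6 - 10*√3)*151 = 151 - 1510*√3 + 151*√6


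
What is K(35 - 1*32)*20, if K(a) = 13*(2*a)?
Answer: 1560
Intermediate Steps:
K(a) = 26*a
K(35 - 1*32)*20 = (26*(35 - 1*32))*20 = (26*(35 - 32))*20 = (26*3)*20 = 78*20 = 1560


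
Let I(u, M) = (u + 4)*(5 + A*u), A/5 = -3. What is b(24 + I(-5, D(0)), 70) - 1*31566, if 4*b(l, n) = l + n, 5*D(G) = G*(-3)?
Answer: -63125/2 ≈ -31563.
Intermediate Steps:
A = -15 (A = 5*(-3) = -15)
D(G) = -3*G/5 (D(G) = (G*(-3))/5 = (-3*G)/5 = -3*G/5)
I(u, M) = (4 + u)*(5 - 15*u) (I(u, M) = (u + 4)*(5 - 15*u) = (4 + u)*(5 - 15*u))
b(l, n) = l/4 + n/4 (b(l, n) = (l + n)/4 = l/4 + n/4)
b(24 + I(-5, D(0)), 70) - 1*31566 = ((24 + (20 - 55*(-5) - 15*(-5)²))/4 + (¼)*70) - 1*31566 = ((24 + (20 + 275 - 15*25))/4 + 35/2) - 31566 = ((24 + (20 + 275 - 375))/4 + 35/2) - 31566 = ((24 - 80)/4 + 35/2) - 31566 = ((¼)*(-56) + 35/2) - 31566 = (-14 + 35/2) - 31566 = 7/2 - 31566 = -63125/2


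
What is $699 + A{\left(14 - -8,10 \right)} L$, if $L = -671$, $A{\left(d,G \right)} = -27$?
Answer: $18816$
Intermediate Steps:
$699 + A{\left(14 - -8,10 \right)} L = 699 - -18117 = 699 + 18117 = 18816$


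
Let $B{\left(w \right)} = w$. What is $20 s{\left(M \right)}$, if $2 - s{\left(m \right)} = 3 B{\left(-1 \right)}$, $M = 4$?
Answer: $100$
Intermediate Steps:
$s{\left(m \right)} = 5$ ($s{\left(m \right)} = 2 - 3 \left(-1\right) = 2 - -3 = 2 + 3 = 5$)
$20 s{\left(M \right)} = 20 \cdot 5 = 100$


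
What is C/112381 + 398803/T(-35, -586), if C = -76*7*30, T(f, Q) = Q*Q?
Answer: 39337279783/38591185876 ≈ 1.0193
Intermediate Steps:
T(f, Q) = Q²
C = -15960 (C = -532*30 = -15960)
C/112381 + 398803/T(-35, -586) = -15960/112381 + 398803/((-586)²) = -15960*1/112381 + 398803/343396 = -15960/112381 + 398803*(1/343396) = -15960/112381 + 398803/343396 = 39337279783/38591185876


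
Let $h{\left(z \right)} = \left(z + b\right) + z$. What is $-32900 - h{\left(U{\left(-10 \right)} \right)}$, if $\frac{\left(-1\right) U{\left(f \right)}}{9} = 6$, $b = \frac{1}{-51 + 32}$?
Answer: $- \frac{623047}{19} \approx -32792.0$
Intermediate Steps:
$b = - \frac{1}{19}$ ($b = \frac{1}{-19} = - \frac{1}{19} \approx -0.052632$)
$U{\left(f \right)} = -54$ ($U{\left(f \right)} = \left(-9\right) 6 = -54$)
$h{\left(z \right)} = - \frac{1}{19} + 2 z$ ($h{\left(z \right)} = \left(z - \frac{1}{19}\right) + z = \left(- \frac{1}{19} + z\right) + z = - \frac{1}{19} + 2 z$)
$-32900 - h{\left(U{\left(-10 \right)} \right)} = -32900 - \left(- \frac{1}{19} + 2 \left(-54\right)\right) = -32900 - \left(- \frac{1}{19} - 108\right) = -32900 - - \frac{2053}{19} = -32900 + \frac{2053}{19} = - \frac{623047}{19}$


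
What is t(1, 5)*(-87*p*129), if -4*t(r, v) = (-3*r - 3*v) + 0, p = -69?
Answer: 6969483/2 ≈ 3.4847e+6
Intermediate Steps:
t(r, v) = 3*r/4 + 3*v/4 (t(r, v) = -((-3*r - 3*v) + 0)/4 = -(-3*r - 3*v)/4 = 3*r/4 + 3*v/4)
t(1, 5)*(-87*p*129) = ((¾)*1 + (¾)*5)*(-87*(-69)*129) = (¾ + 15/4)*(6003*129) = (9/2)*774387 = 6969483/2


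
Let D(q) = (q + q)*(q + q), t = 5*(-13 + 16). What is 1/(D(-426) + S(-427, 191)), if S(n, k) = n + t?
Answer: 1/725492 ≈ 1.3784e-6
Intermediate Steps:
t = 15 (t = 5*3 = 15)
S(n, k) = 15 + n (S(n, k) = n + 15 = 15 + n)
D(q) = 4*q² (D(q) = (2*q)*(2*q) = 4*q²)
1/(D(-426) + S(-427, 191)) = 1/(4*(-426)² + (15 - 427)) = 1/(4*181476 - 412) = 1/(725904 - 412) = 1/725492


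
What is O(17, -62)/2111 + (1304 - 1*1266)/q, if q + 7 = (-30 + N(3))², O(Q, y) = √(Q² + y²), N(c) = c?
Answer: 1/19 + √4133/2111 ≈ 0.083086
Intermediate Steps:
q = 722 (q = -7 + (-30 + 3)² = -7 + (-27)² = -7 + 729 = 722)
O(17, -62)/2111 + (1304 - 1*1266)/q = √(17² + (-62)²)/2111 + (1304 - 1*1266)/722 = √(289 + 3844)*(1/2111) + (1304 - 1266)*(1/722) = √4133*(1/2111) + 38*(1/722) = √4133/2111 + 1/19 = 1/19 + √4133/2111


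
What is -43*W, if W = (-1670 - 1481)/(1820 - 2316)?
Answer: -135493/496 ≈ -273.17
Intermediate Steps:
W = 3151/496 (W = -3151/(-496) = -3151*(-1/496) = 3151/496 ≈ 6.3528)
-43*W = -43*3151/496 = -135493/496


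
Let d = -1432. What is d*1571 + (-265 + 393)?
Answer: -2249544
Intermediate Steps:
d*1571 + (-265 + 393) = -1432*1571 + (-265 + 393) = -2249672 + 128 = -2249544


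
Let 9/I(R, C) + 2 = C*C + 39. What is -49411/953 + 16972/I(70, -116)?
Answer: 218239601089/8577 ≈ 2.5445e+7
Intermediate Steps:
I(R, C) = 9/(37 + C²) (I(R, C) = 9/(-2 + (C*C + 39)) = 9/(-2 + (C² + 39)) = 9/(-2 + (39 + C²)) = 9/(37 + C²))
-49411/953 + 16972/I(70, -116) = -49411/953 + 16972/((9/(37 + (-116)²))) = -49411*1/953 + 16972/((9/(37 + 13456))) = -49411/953 + 16972/((9/13493)) = -49411/953 + 16972/((9*(1/13493))) = -49411/953 + 16972/(9/13493) = -49411/953 + 16972*(13493/9) = -49411/953 + 229003196/9 = 218239601089/8577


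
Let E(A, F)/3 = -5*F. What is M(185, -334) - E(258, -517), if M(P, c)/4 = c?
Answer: -9091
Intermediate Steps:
E(A, F) = -15*F (E(A, F) = 3*(-5*F) = -15*F)
M(P, c) = 4*c
M(185, -334) - E(258, -517) = 4*(-334) - (-15)*(-517) = -1336 - 1*7755 = -1336 - 7755 = -9091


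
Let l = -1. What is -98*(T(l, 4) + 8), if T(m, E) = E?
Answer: -1176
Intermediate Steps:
-98*(T(l, 4) + 8) = -98*(4 + 8) = -98*12 = -1176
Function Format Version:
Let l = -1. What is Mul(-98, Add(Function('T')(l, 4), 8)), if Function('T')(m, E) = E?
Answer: -1176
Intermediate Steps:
Mul(-98, Add(Function('T')(l, 4), 8)) = Mul(-98, Add(4, 8)) = Mul(-98, 12) = -1176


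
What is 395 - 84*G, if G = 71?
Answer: -5569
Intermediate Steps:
395 - 84*G = 395 - 84*71 = 395 - 5964 = -5569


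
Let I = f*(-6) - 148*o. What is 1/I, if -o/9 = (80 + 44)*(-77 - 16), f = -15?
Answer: -1/15360534 ≈ -6.5102e-8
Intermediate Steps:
o = 103788 (o = -9*(80 + 44)*(-77 - 16) = -1116*(-93) = -9*(-11532) = 103788)
I = -15360534 (I = -15*(-6) - 148*103788 = 90 - 15360624 = -15360534)
1/I = 1/(-15360534) = -1/15360534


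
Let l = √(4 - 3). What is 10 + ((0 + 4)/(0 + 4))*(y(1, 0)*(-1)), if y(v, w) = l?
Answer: 9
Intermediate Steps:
l = 1 (l = √1 = 1)
y(v, w) = 1
10 + ((0 + 4)/(0 + 4))*(y(1, 0)*(-1)) = 10 + ((0 + 4)/(0 + 4))*(1*(-1)) = 10 + (4/4)*(-1) = 10 + (4*(¼))*(-1) = 10 + 1*(-1) = 10 - 1 = 9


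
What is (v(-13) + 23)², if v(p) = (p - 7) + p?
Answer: 100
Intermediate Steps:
v(p) = -7 + 2*p (v(p) = (-7 + p) + p = -7 + 2*p)
(v(-13) + 23)² = ((-7 + 2*(-13)) + 23)² = ((-7 - 26) + 23)² = (-33 + 23)² = (-10)² = 100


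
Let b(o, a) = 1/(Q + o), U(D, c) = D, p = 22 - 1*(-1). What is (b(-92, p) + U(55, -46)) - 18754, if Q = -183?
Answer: -5142226/275 ≈ -18699.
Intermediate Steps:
p = 23 (p = 22 + 1 = 23)
b(o, a) = 1/(-183 + o)
(b(-92, p) + U(55, -46)) - 18754 = (1/(-183 - 92) + 55) - 18754 = (1/(-275) + 55) - 18754 = (-1/275 + 55) - 18754 = 15124/275 - 18754 = -5142226/275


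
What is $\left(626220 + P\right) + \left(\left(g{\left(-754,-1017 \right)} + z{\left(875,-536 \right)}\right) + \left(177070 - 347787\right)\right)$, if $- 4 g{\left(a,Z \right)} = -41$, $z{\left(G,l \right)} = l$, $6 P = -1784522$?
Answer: $\frac{1890683}{12} \approx 1.5756 \cdot 10^{5}$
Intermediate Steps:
$P = - \frac{892261}{3}$ ($P = \frac{1}{6} \left(-1784522\right) = - \frac{892261}{3} \approx -2.9742 \cdot 10^{5}$)
$g{\left(a,Z \right)} = \frac{41}{4}$ ($g{\left(a,Z \right)} = \left(- \frac{1}{4}\right) \left(-41\right) = \frac{41}{4}$)
$\left(626220 + P\right) + \left(\left(g{\left(-754,-1017 \right)} + z{\left(875,-536 \right)}\right) + \left(177070 - 347787\right)\right) = \left(626220 - \frac{892261}{3}\right) + \left(\left(\frac{41}{4} - 536\right) + \left(177070 - 347787\right)\right) = \frac{986399}{3} - \frac{684971}{4} = \frac{1890683}{12}$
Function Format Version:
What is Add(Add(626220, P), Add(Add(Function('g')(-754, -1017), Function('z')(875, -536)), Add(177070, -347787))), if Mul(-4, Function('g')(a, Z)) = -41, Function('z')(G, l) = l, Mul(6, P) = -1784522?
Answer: Rational(1890683, 12) ≈ 1.5756e+5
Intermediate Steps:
P = Rational(-892261, 3) (P = Mul(Rational(1, 6), -1784522) = Rational(-892261, 3) ≈ -2.9742e+5)
Function('g')(a, Z) = Rational(41, 4) (Function('g')(a, Z) = Mul(Rational(-1, 4), -41) = Rational(41, 4))
Add(Add(626220, P), Add(Add(Function('g')(-754, -1017), Function('z')(875, -536)), Add(177070, -347787))) = Add(Add(626220, Rational(-892261, 3)), Add(Add(Rational(41, 4), -536), Add(177070, -347787))) = Add(Rational(986399, 3), Add(Rational(-2103, 4), -170717)) = Add(Rational(986399, 3), Rational(-684971, 4)) = Rational(1890683, 12)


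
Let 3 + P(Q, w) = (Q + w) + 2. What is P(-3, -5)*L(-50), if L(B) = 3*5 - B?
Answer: -585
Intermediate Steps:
L(B) = 15 - B
P(Q, w) = -1 + Q + w (P(Q, w) = -3 + ((Q + w) + 2) = -3 + (2 + Q + w) = -1 + Q + w)
P(-3, -5)*L(-50) = (-1 - 3 - 5)*(15 - 1*(-50)) = -9*(15 + 50) = -9*65 = -585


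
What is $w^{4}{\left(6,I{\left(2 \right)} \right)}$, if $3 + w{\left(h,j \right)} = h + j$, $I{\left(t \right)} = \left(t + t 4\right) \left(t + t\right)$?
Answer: $3418801$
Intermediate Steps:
$I{\left(t \right)} = 10 t^{2}$ ($I{\left(t \right)} = \left(t + 4 t\right) 2 t = 5 t 2 t = 10 t^{2}$)
$w{\left(h,j \right)} = -3 + h + j$ ($w{\left(h,j \right)} = -3 + \left(h + j\right) = -3 + h + j$)
$w^{4}{\left(6,I{\left(2 \right)} \right)} = \left(-3 + 6 + 10 \cdot 2^{2}\right)^{4} = \left(-3 + 6 + 10 \cdot 4\right)^{4} = \left(-3 + 6 + 40\right)^{4} = 43^{4} = 3418801$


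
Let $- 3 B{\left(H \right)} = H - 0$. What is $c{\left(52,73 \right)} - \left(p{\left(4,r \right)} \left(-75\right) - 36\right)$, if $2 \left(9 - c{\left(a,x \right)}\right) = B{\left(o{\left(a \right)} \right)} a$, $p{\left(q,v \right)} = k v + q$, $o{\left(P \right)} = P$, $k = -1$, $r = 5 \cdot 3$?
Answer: $- \frac{988}{3} \approx -329.33$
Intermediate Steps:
$r = 15$
$B{\left(H \right)} = - \frac{H}{3}$ ($B{\left(H \right)} = - \frac{H - 0}{3} = - \frac{H + 0}{3} = - \frac{H}{3}$)
$p{\left(q,v \right)} = q - v$ ($p{\left(q,v \right)} = - v + q = q - v$)
$c{\left(a,x \right)} = 9 + \frac{a^{2}}{6}$ ($c{\left(a,x \right)} = 9 - \frac{- \frac{a}{3} a}{2} = 9 - \frac{\left(- \frac{1}{3}\right) a^{2}}{2} = 9 + \frac{a^{2}}{6}$)
$c{\left(52,73 \right)} - \left(p{\left(4,r \right)} \left(-75\right) - 36\right) = \left(9 + \frac{52^{2}}{6}\right) - \left(\left(4 - 15\right) \left(-75\right) - 36\right) = \left(9 + \frac{1}{6} \cdot 2704\right) - \left(\left(4 - 15\right) \left(-75\right) - 36\right) = \left(9 + \frac{1352}{3}\right) - \left(\left(-11\right) \left(-75\right) - 36\right) = \frac{1379}{3} - \left(825 - 36\right) = \frac{1379}{3} - 789 = - \frac{988}{3}$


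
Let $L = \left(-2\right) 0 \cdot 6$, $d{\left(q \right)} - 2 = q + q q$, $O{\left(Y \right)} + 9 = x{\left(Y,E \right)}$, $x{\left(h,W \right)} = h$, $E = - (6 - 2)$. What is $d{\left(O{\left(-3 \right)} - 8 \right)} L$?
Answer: $0$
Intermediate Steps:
$E = -4$ ($E = - (6 - 2) = \left(-1\right) 4 = -4$)
$O{\left(Y \right)} = -9 + Y$
$d{\left(q \right)} = 2 + q + q^{2}$ ($d{\left(q \right)} = 2 + \left(q + q q\right) = 2 + \left(q + q^{2}\right) = 2 + q + q^{2}$)
$L = 0$ ($L = 0 \cdot 6 = 0$)
$d{\left(O{\left(-3 \right)} - 8 \right)} L = \left(2 - 20 + \left(\left(-9 - 3\right) - 8\right)^{2}\right) 0 = \left(2 - 20 + \left(-12 - 8\right)^{2}\right) 0 = \left(2 - 20 + \left(-20\right)^{2}\right) 0 = \left(2 - 20 + 400\right) 0 = 382 \cdot 0 = 0$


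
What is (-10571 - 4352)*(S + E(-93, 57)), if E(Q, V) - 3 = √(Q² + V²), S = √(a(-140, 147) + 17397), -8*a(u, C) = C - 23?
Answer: -44769 - 44769*√1322 - 14923*√69526/2 ≈ -3.6400e+6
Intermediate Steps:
a(u, C) = 23/8 - C/8 (a(u, C) = -(C - 23)/8 = -(-23 + C)/8 = 23/8 - C/8)
S = √69526/2 (S = √((23/8 - ⅛*147) + 17397) = √((23/8 - 147/8) + 17397) = √(-31/2 + 17397) = √(34763/2) = √69526/2 ≈ 131.84)
E(Q, V) = 3 + √(Q² + V²)
(-10571 - 4352)*(S + E(-93, 57)) = (-10571 - 4352)*(√69526/2 + (3 + √((-93)² + 57²))) = -14923*(√69526/2 + (3 + √(8649 + 3249))) = -14923*(√69526/2 + (3 + √11898)) = -14923*(√69526/2 + (3 + 3*√1322)) = -14923*(3 + √69526/2 + 3*√1322) = -44769 - 44769*√1322 - 14923*√69526/2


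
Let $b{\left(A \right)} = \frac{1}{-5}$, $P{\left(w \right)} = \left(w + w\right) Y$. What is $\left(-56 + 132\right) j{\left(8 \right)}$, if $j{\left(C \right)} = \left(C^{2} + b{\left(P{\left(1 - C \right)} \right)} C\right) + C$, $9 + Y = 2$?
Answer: $\frac{26752}{5} \approx 5350.4$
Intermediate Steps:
$Y = -7$ ($Y = -9 + 2 = -7$)
$P{\left(w \right)} = - 14 w$ ($P{\left(w \right)} = \left(w + w\right) \left(-7\right) = 2 w \left(-7\right) = - 14 w$)
$b{\left(A \right)} = - \frac{1}{5}$
$j{\left(C \right)} = C^{2} + \frac{4 C}{5}$ ($j{\left(C \right)} = \left(C^{2} - \frac{C}{5}\right) + C = C^{2} + \frac{4 C}{5}$)
$\left(-56 + 132\right) j{\left(8 \right)} = \left(-56 + 132\right) \frac{1}{5} \cdot 8 \left(4 + 5 \cdot 8\right) = 76 \cdot \frac{1}{5} \cdot 8 \left(4 + 40\right) = 76 \cdot \frac{1}{5} \cdot 8 \cdot 44 = 76 \cdot \frac{352}{5} = \frac{26752}{5}$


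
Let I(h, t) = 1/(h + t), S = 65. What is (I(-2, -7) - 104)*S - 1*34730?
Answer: -373475/9 ≈ -41497.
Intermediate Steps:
(I(-2, -7) - 104)*S - 1*34730 = (1/(-2 - 7) - 104)*65 - 1*34730 = (1/(-9) - 104)*65 - 34730 = (-⅑ - 104)*65 - 34730 = -937/9*65 - 34730 = -60905/9 - 34730 = -373475/9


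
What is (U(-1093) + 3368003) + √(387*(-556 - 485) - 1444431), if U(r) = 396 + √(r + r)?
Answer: 3368399 + I*√2186 + I*√1847298 ≈ 3.3684e+6 + 1405.9*I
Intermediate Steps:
U(r) = 396 + √2*√r (U(r) = 396 + √(2*r) = 396 + √2*√r)
(U(-1093) + 3368003) + √(387*(-556 - 485) - 1444431) = ((396 + √2*√(-1093)) + 3368003) + √(387*(-556 - 485) - 1444431) = ((396 + √2*(I*√1093)) + 3368003) + √(387*(-1041) - 1444431) = ((396 + I*√2186) + 3368003) + √(-402867 - 1444431) = (3368399 + I*√2186) + √(-1847298) = (3368399 + I*√2186) + I*√1847298 = 3368399 + I*√2186 + I*√1847298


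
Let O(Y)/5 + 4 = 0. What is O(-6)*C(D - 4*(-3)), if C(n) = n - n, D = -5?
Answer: 0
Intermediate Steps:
O(Y) = -20 (O(Y) = -20 + 5*0 = -20 + 0 = -20)
C(n) = 0
O(-6)*C(D - 4*(-3)) = -20*0 = 0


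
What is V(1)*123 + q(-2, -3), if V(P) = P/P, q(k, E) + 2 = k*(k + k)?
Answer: 129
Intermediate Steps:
q(k, E) = -2 + 2*k**2 (q(k, E) = -2 + k*(k + k) = -2 + k*(2*k) = -2 + 2*k**2)
V(P) = 1
V(1)*123 + q(-2, -3) = 1*123 + (-2 + 2*(-2)**2) = 123 + (-2 + 2*4) = 123 + (-2 + 8) = 123 + 6 = 129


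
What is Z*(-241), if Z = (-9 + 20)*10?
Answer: -26510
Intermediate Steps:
Z = 110 (Z = 11*10 = 110)
Z*(-241) = 110*(-241) = -26510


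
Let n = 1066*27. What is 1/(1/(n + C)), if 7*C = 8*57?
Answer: 201930/7 ≈ 28847.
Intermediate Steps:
n = 28782
C = 456/7 (C = (8*57)/7 = (1/7)*456 = 456/7 ≈ 65.143)
1/(1/(n + C)) = 1/(1/(28782 + 456/7)) = 1/(1/(201930/7)) = 1/(7/201930) = 201930/7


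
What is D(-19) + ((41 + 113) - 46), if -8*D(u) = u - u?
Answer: 108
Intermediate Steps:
D(u) = 0 (D(u) = -(u - u)/8 = -⅛*0 = 0)
D(-19) + ((41 + 113) - 46) = 0 + ((41 + 113) - 46) = 0 + (154 - 46) = 0 + 108 = 108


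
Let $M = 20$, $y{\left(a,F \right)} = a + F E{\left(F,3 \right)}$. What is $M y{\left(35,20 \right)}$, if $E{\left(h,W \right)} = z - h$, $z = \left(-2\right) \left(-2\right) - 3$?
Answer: $-6900$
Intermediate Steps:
$z = 1$ ($z = 4 - 3 = 1$)
$E{\left(h,W \right)} = 1 - h$
$y{\left(a,F \right)} = a + F \left(1 - F\right)$
$M y{\left(35,20 \right)} = 20 \left(35 - 20 \left(-1 + 20\right)\right) = 20 \left(35 - 20 \cdot 19\right) = 20 \left(35 - 380\right) = 20 \left(-345\right) = -6900$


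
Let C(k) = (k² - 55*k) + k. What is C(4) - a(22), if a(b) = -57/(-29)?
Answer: -5857/29 ≈ -201.97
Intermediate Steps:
C(k) = k² - 54*k
a(b) = 57/29 (a(b) = -57*(-1/29) = 57/29)
C(4) - a(22) = 4*(-54 + 4) - 1*57/29 = 4*(-50) - 57/29 = -200 - 57/29 = -5857/29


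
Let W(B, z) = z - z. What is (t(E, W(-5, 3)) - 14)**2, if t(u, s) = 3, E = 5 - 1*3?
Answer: 121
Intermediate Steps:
E = 2 (E = 5 - 3 = 2)
W(B, z) = 0
(t(E, W(-5, 3)) - 14)**2 = (3 - 14)**2 = (-11)**2 = 121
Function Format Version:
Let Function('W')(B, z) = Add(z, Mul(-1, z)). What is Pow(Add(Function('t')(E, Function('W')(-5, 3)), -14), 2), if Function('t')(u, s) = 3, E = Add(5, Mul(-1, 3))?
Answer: 121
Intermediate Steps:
E = 2 (E = Add(5, -3) = 2)
Function('W')(B, z) = 0
Pow(Add(Function('t')(E, Function('W')(-5, 3)), -14), 2) = Pow(Add(3, -14), 2) = Pow(-11, 2) = 121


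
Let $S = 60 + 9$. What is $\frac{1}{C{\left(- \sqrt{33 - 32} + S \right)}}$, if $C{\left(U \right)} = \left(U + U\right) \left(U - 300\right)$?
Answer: $- \frac{1}{31552} \approx -3.1694 \cdot 10^{-5}$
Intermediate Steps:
$S = 69$
$C{\left(U \right)} = 2 U \left(-300 + U\right)$
$\frac{1}{C{\left(- \sqrt{33 - 32} + S \right)}} = \frac{1}{2 \left(- \sqrt{33 - 32} + 69\right) \left(-300 + \left(- \sqrt{33 - 32} + 69\right)\right)} = \frac{1}{2 \left(- \sqrt{1} + 69\right) \left(-300 + \left(- \sqrt{1} + 69\right)\right)} = \frac{1}{2 \left(\left(-1\right) 1 + 69\right) \left(-300 + \left(\left(-1\right) 1 + 69\right)\right)} = \frac{1}{2 \left(-1 + 69\right) \left(-300 + \left(-1 + 69\right)\right)} = \frac{1}{2 \cdot 68 \left(-300 + 68\right)} = \frac{1}{2 \cdot 68 \left(-232\right)} = \frac{1}{-31552} = - \frac{1}{31552}$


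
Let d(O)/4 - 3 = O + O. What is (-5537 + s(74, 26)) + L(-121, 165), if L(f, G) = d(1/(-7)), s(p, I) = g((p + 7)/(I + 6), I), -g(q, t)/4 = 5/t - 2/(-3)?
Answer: -1509575/273 ≈ -5529.6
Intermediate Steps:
g(q, t) = -8/3 - 20/t (g(q, t) = -4*(5/t - 2/(-3)) = -4*(5/t - 2*(-1/3)) = -4*(5/t + 2/3) = -4*(2/3 + 5/t) = -8/3 - 20/t)
s(p, I) = -8/3 - 20/I
d(O) = 12 + 8*O (d(O) = 12 + 4*(O + O) = 12 + 4*(2*O) = 12 + 8*O)
L(f, G) = 76/7 (L(f, G) = 12 + 8/(-7) = 12 + 8*(-1/7) = 12 - 8/7 = 76/7)
(-5537 + s(74, 26)) + L(-121, 165) = (-5537 + (-8/3 - 20/26)) + 76/7 = (-5537 + (-8/3 - 20*1/26)) + 76/7 = (-5537 + (-8/3 - 10/13)) + 76/7 = (-5537 - 134/39) + 76/7 = -216077/39 + 76/7 = -1509575/273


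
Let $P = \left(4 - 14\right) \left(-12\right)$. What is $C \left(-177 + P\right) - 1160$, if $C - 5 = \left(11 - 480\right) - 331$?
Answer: $44155$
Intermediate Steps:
$P = 120$ ($P = \left(-10\right) \left(-12\right) = 120$)
$C = -795$ ($C = 5 + \left(\left(11 - 480\right) - 331\right) = 5 - 800 = -795$)
$C \left(-177 + P\right) - 1160 = - 795 \left(-177 + 120\right) - 1160 = \left(-795\right) \left(-57\right) - 1160 = 45315 - 1160 = 44155$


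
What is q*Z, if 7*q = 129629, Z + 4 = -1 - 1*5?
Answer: -1296290/7 ≈ -1.8518e+5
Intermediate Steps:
Z = -10 (Z = -4 + (-1 - 1*5) = -4 + (-1 - 5) = -4 - 6 = -10)
q = 129629/7 (q = (⅐)*129629 = 129629/7 ≈ 18518.)
q*Z = (129629/7)*(-10) = -1296290/7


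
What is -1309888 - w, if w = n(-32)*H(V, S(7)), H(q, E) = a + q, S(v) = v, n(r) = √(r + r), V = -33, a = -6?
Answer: -1309888 + 312*I ≈ -1.3099e+6 + 312.0*I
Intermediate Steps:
n(r) = √2*√r (n(r) = √(2*r) = √2*√r)
H(q, E) = -6 + q
w = -312*I (w = (√2*√(-32))*(-6 - 33) = (√2*(4*I*√2))*(-39) = (8*I)*(-39) = -312*I ≈ -312.0*I)
-1309888 - w = -1309888 - (-312)*I = -1309888 + 312*I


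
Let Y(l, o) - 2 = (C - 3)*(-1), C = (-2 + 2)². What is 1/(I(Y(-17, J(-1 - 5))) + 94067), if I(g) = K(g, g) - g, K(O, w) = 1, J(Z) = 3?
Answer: 1/94063 ≈ 1.0631e-5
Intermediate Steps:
C = 0 (C = 0² = 0)
Y(l, o) = 5 (Y(l, o) = 2 + (0 - 3)*(-1) = 2 - 3*(-1) = 2 + 3 = 5)
I(g) = 1 - g
1/(I(Y(-17, J(-1 - 5))) + 94067) = 1/((1 - 1*5) + 94067) = 1/((1 - 5) + 94067) = 1/(-4 + 94067) = 1/94063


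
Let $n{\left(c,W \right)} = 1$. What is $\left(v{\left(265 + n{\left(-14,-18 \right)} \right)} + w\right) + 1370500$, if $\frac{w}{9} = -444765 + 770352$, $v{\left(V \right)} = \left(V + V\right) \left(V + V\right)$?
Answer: $4583807$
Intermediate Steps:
$v{\left(V \right)} = 4 V^{2}$ ($v{\left(V \right)} = 2 V 2 V = 4 V^{2}$)
$w = 2930283$ ($w = 9 \left(-444765 + 770352\right) = 9 \cdot 325587 = 2930283$)
$\left(v{\left(265 + n{\left(-14,-18 \right)} \right)} + w\right) + 1370500 = \left(4 \left(265 + 1\right)^{2} + 2930283\right) + 1370500 = \left(4 \cdot 266^{2} + 2930283\right) + 1370500 = \left(4 \cdot 70756 + 2930283\right) + 1370500 = \left(283024 + 2930283\right) + 1370500 = 3213307 + 1370500 = 4583807$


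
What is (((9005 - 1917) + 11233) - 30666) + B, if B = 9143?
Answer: -3202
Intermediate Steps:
(((9005 - 1917) + 11233) - 30666) + B = (((9005 - 1917) + 11233) - 30666) + 9143 = ((7088 + 11233) - 30666) + 9143 = (18321 - 30666) + 9143 = -12345 + 9143 = -3202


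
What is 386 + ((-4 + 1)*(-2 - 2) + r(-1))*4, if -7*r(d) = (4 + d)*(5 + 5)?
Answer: 2918/7 ≈ 416.86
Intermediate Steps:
r(d) = -40/7 - 10*d/7 (r(d) = -(4 + d)*(5 + 5)/7 = -(4 + d)*10/7 = -(40 + 10*d)/7 = -40/7 - 10*d/7)
386 + ((-4 + 1)*(-2 - 2) + r(-1))*4 = 386 + ((-4 + 1)*(-2 - 2) + (-40/7 - 10/7*(-1)))*4 = 386 + (-3*(-4) + (-40/7 + 10/7))*4 = 386 + (12 - 30/7)*4 = 386 + (54/7)*4 = 386 + 216/7 = 2918/7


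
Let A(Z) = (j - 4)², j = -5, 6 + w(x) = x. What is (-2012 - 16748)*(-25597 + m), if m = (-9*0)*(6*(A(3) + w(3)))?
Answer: 480199720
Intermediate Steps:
w(x) = -6 + x
A(Z) = 81 (A(Z) = (-5 - 4)² = (-9)² = 81)
m = 0 (m = (-9*0)*(6*(81 + (-6 + 3))) = 0*(6*(81 - 3)) = 0*(6*78) = 0*468 = 0)
(-2012 - 16748)*(-25597 + m) = (-2012 - 16748)*(-25597 + 0) = -18760*(-25597) = 480199720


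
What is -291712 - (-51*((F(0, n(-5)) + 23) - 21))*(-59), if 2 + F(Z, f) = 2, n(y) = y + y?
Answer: -297730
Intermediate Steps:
n(y) = 2*y
F(Z, f) = 0 (F(Z, f) = -2 + 2 = 0)
-291712 - (-51*((F(0, n(-5)) + 23) - 21))*(-59) = -291712 - (-51*((0 + 23) - 21))*(-59) = -291712 - (-51*(23 - 21))*(-59) = -291712 - (-51*2)*(-59) = -291712 - (-102)*(-59) = -291712 - 1*6018 = -291712 - 6018 = -297730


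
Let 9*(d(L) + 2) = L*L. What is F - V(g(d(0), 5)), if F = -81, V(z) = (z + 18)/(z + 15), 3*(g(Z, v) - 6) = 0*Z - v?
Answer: -4765/58 ≈ -82.155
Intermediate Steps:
d(L) = -2 + L²/9 (d(L) = -2 + (L*L)/9 = -2 + L²/9)
g(Z, v) = 6 - v/3 (g(Z, v) = 6 + (0*Z - v)/3 = 6 + (0 - v)/3 = 6 + (-v)/3 = 6 - v/3)
V(z) = (18 + z)/(15 + z)
F - V(g(d(0), 5)) = -81 - (18 + (6 - ⅓*5))/(15 + (6 - ⅓*5)) = -81 - (18 + (6 - 5/3))/(15 + (6 - 5/3)) = -81 - (18 + 13/3)/(15 + 13/3) = -81 - 67/(58/3*3) = -81 - 3*67/(58*3) = -81 - 1*67/58 = -81 - 67/58 = -4765/58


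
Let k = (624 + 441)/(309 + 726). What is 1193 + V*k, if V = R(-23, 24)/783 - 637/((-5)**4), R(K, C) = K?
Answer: 40247448509/33766875 ≈ 1191.9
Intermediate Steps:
V = -513146/489375 (V = -23/783 - 637/((-5)**4) = -23*1/783 - 637/625 = -23/783 - 637*1/625 = -23/783 - 637/625 = -513146/489375 ≈ -1.0486)
k = 71/69 (k = 1065/1035 = 1065*(1/1035) = 71/69 ≈ 1.0290)
1193 + V*k = 1193 - 513146/489375*71/69 = 1193 - 36433366/33766875 = 40247448509/33766875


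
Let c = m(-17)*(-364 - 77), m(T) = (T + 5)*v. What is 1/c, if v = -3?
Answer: -1/15876 ≈ -6.2988e-5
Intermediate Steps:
m(T) = -15 - 3*T (m(T) = (T + 5)*(-3) = (5 + T)*(-3) = -15 - 3*T)
c = -15876 (c = (-15 - 3*(-17))*(-364 - 77) = (-15 + 51)*(-441) = 36*(-441) = -15876)
1/c = 1/(-15876) = -1/15876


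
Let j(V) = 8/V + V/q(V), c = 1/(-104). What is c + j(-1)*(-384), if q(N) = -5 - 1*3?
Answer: 314495/104 ≈ 3024.0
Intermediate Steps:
c = -1/104 ≈ -0.0096154
q(N) = -8 (q(N) = -5 - 3 = -8)
j(V) = 8/V - V/8 (j(V) = 8/V + V/(-8) = 8/V + V*(-⅛) = 8/V - V/8)
c + j(-1)*(-384) = -1/104 + (8/(-1) - ⅛*(-1))*(-384) = -1/104 + (8*(-1) + ⅛)*(-384) = -1/104 + (-8 + ⅛)*(-384) = -1/104 - 63/8*(-384) = -1/104 + 3024 = 314495/104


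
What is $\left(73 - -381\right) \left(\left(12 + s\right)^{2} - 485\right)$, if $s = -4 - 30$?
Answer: $-454$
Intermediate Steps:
$s = -34$ ($s = -4 - 30 = -34$)
$\left(73 - -381\right) \left(\left(12 + s\right)^{2} - 485\right) = \left(73 - -381\right) \left(\left(12 - 34\right)^{2} - 485\right) = \left(73 + 381\right) \left(\left(-22\right)^{2} - 485\right) = 454 \left(484 - 485\right) = 454 \left(-1\right) = -454$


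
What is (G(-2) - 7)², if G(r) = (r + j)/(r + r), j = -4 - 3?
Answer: 361/16 ≈ 22.563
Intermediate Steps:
j = -7
G(r) = (-7 + r)/(2*r) (G(r) = (r - 7)/(r + r) = (-7 + r)/((2*r)) = (-7 + r)*(1/(2*r)) = (-7 + r)/(2*r))
(G(-2) - 7)² = ((½)*(-7 - 2)/(-2) - 7)² = ((½)*(-½)*(-9) - 7)² = (9/4 - 7)² = (-19/4)² = 361/16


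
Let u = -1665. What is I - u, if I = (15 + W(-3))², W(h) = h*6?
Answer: 1674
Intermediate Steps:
W(h) = 6*h
I = 9 (I = (15 + 6*(-3))² = (15 - 18)² = (-3)² = 9)
I - u = 9 - 1*(-1665) = 9 + 1665 = 1674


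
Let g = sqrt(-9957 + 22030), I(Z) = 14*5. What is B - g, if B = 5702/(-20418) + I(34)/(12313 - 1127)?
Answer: -2226904/8156991 - sqrt(12073) ≈ -110.15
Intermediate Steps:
I(Z) = 70
g = sqrt(12073) ≈ 109.88
B = -2226904/8156991 (B = 5702/(-20418) + 70/(12313 - 1127) = 5702*(-1/20418) + 70/11186 = -2851/10209 + 70*(1/11186) = -2851/10209 + 5/799 = -2226904/8156991 ≈ -0.27301)
B - g = -2226904/8156991 - sqrt(12073)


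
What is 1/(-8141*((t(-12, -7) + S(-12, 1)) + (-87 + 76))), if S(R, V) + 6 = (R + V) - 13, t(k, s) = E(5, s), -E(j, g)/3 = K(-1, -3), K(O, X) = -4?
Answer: 1/236089 ≈ 4.2357e-6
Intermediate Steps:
E(j, g) = 12 (E(j, g) = -3*(-4) = 12)
t(k, s) = 12
S(R, V) = -19 + R + V (S(R, V) = -6 + ((R + V) - 13) = -6 + (-13 + R + V) = -19 + R + V)
1/(-8141*((t(-12, -7) + S(-12, 1)) + (-87 + 76))) = 1/(-8141*((12 + (-19 - 12 + 1)) + (-87 + 76))) = 1/(-8141*((12 - 30) - 11)) = 1/(-8141*(-18 - 11)) = 1/(-8141*(-29)) = 1/236089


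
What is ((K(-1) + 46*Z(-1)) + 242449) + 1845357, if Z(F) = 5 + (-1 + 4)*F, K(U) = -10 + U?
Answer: 2087887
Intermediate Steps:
Z(F) = 5 + 3*F
((K(-1) + 46*Z(-1)) + 242449) + 1845357 = (((-10 - 1) + 46*(5 + 3*(-1))) + 242449) + 1845357 = ((-11 + 46*(5 - 3)) + 242449) + 1845357 = ((-11 + 46*2) + 242449) + 1845357 = ((-11 + 92) + 242449) + 1845357 = (81 + 242449) + 1845357 = 242530 + 1845357 = 2087887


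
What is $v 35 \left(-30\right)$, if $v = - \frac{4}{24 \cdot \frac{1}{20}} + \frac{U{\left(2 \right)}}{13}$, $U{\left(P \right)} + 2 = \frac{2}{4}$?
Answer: $\frac{47075}{13} \approx 3621.2$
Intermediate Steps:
$U{\left(P \right)} = - \frac{3}{2}$ ($U{\left(P \right)} = -2 + \frac{2}{4} = -2 + 2 \cdot \frac{1}{4} = -2 + \frac{1}{2} = - \frac{3}{2}$)
$v = - \frac{269}{78}$ ($v = - \frac{4}{24 \cdot \frac{1}{20}} - \frac{3}{2 \cdot 13} = - \frac{4}{24 \cdot \frac{1}{20}} - \frac{3}{26} = - \frac{4}{\frac{6}{5}} - \frac{3}{26} = \left(-4\right) \frac{5}{6} - \frac{3}{26} = - \frac{10}{3} - \frac{3}{26} = - \frac{269}{78} \approx -3.4487$)
$v 35 \left(-30\right) = \left(- \frac{269}{78}\right) 35 \left(-30\right) = \left(- \frac{9415}{78}\right) \left(-30\right) = \frac{47075}{13}$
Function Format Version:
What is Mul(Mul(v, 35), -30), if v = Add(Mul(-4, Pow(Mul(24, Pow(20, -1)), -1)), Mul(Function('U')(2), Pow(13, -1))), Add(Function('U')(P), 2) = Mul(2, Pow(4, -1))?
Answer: Rational(47075, 13) ≈ 3621.2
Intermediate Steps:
Function('U')(P) = Rational(-3, 2) (Function('U')(P) = Add(-2, Mul(2, Pow(4, -1))) = Add(-2, Mul(2, Rational(1, 4))) = Add(-2, Rational(1, 2)) = Rational(-3, 2))
v = Rational(-269, 78) (v = Add(Mul(-4, Pow(Mul(24, Pow(20, -1)), -1)), Mul(Rational(-3, 2), Pow(13, -1))) = Add(Mul(-4, Pow(Mul(24, Rational(1, 20)), -1)), Mul(Rational(-3, 2), Rational(1, 13))) = Add(Mul(-4, Pow(Rational(6, 5), -1)), Rational(-3, 26)) = Add(Mul(-4, Rational(5, 6)), Rational(-3, 26)) = Add(Rational(-10, 3), Rational(-3, 26)) = Rational(-269, 78) ≈ -3.4487)
Mul(Mul(v, 35), -30) = Mul(Mul(Rational(-269, 78), 35), -30) = Mul(Rational(-9415, 78), -30) = Rational(47075, 13)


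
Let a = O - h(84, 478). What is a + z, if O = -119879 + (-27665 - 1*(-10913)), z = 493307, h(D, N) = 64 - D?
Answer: 356696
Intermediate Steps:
O = -136631 (O = -119879 + (-27665 + 10913) = -119879 - 16752 = -136631)
a = -136611 (a = -136631 - (64 - 1*84) = -136631 - (64 - 84) = -136631 - 1*(-20) = -136631 + 20 = -136611)
a + z = -136611 + 493307 = 356696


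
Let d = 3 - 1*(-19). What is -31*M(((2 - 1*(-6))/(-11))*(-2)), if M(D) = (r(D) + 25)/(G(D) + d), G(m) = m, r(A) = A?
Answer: -3007/86 ≈ -34.965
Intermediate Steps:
d = 22 (d = 3 + 19 = 22)
M(D) = (25 + D)/(22 + D) (M(D) = (D + 25)/(D + 22) = (25 + D)/(22 + D))
-31*M(((2 - 1*(-6))/(-11))*(-2)) = -31*(25 + ((2 - 1*(-6))/(-11))*(-2))/(22 + ((2 - 1*(-6))/(-11))*(-2)) = -31*(25 + ((2 + 6)*(-1/11))*(-2))/(22 + ((2 + 6)*(-1/11))*(-2)) = -31*(25 + (8*(-1/11))*(-2))/(22 + (8*(-1/11))*(-2)) = -31*(25 - 8/11*(-2))/(22 - 8/11*(-2)) = -31*(25 + 16/11)/(22 + 16/11) = -31*291/(258/11*11) = -341*291/(258*11) = -31*97/86 = -3007/86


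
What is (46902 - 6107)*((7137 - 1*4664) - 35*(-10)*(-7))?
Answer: 938285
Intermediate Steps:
(46902 - 6107)*((7137 - 1*4664) - 35*(-10)*(-7)) = 40795*((7137 - 4664) + 350*(-7)) = 40795*(2473 - 2450) = 40795*23 = 938285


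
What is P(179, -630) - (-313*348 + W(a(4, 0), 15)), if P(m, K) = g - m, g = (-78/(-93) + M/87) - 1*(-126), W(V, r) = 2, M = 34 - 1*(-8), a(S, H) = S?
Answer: 97874419/899 ≈ 1.0887e+5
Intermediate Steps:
M = 42 (M = 34 + 8 = 42)
g = 114462/899 (g = (-78/(-93) + 42/87) - 1*(-126) = (-78*(-1/93) + 42*(1/87)) + 126 = (26/31 + 14/29) + 126 = 1188/899 + 126 = 114462/899 ≈ 127.32)
P(m, K) = 114462/899 - m
P(179, -630) - (-313*348 + W(a(4, 0), 15)) = (114462/899 - 1*179) - (-313*348 + 2) = (114462/899 - 179) - (-108924 + 2) = -46459/899 - 1*(-108922) = -46459/899 + 108922 = 97874419/899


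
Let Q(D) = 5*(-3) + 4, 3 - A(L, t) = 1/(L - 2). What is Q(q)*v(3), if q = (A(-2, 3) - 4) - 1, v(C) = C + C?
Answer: -66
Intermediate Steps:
A(L, t) = 3 - 1/(-2 + L) (A(L, t) = 3 - 1/(L - 2) = 3 - 1/(-2 + L))
v(C) = 2*C
q = -7/4 (q = ((-7 + 3*(-2))/(-2 - 2) - 4) - 1 = ((-7 - 6)/(-4) - 4) - 1 = (-¼*(-13) - 4) - 1 = (13/4 - 4) - 1 = -¾ - 1 = -7/4 ≈ -1.7500)
Q(D) = -11 (Q(D) = -15 + 4 = -11)
Q(q)*v(3) = -22*3 = -11*6 = -66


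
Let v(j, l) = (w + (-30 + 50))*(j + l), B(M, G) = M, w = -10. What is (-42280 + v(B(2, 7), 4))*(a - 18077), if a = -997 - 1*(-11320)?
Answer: 327373880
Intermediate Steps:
a = 10323 (a = -997 + 11320 = 10323)
v(j, l) = 10*j + 10*l (v(j, l) = (-10 + (-30 + 50))*(j + l) = (-10 + 20)*(j + l) = 10*(j + l) = 10*j + 10*l)
(-42280 + v(B(2, 7), 4))*(a - 18077) = (-42280 + (10*2 + 10*4))*(10323 - 18077) = (-42280 + (20 + 40))*(-7754) = (-42280 + 60)*(-7754) = -42220*(-7754) = 327373880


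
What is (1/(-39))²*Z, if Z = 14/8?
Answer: 7/6084 ≈ 0.0011506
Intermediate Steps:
Z = 7/4 (Z = 14*(⅛) = 7/4 ≈ 1.7500)
(1/(-39))²*Z = (1/(-39))²*(7/4) = (-1/39)²*(7/4) = (1/1521)*(7/4) = 7/6084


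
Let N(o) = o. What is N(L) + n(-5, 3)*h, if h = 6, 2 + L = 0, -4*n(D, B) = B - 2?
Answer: -7/2 ≈ -3.5000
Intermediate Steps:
n(D, B) = ½ - B/4 (n(D, B) = -(B - 2)/4 = -(-2 + B)/4 = ½ - B/4)
L = -2 (L = -2 + 0 = -2)
N(L) + n(-5, 3)*h = -2 + (½ - ¼*3)*6 = -2 + (½ - ¾)*6 = -2 - ¼*6 = -2 - 3/2 = -7/2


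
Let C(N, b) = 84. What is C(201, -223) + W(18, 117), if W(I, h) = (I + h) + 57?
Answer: 276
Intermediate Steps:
W(I, h) = 57 + I + h
C(201, -223) + W(18, 117) = 84 + (57 + 18 + 117) = 84 + 192 = 276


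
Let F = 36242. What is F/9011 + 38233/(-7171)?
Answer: -84626181/64617881 ≈ -1.3096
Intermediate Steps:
F/9011 + 38233/(-7171) = 36242/9011 + 38233/(-7171) = 36242*(1/9011) + 38233*(-1/7171) = 36242/9011 - 38233/7171 = -84626181/64617881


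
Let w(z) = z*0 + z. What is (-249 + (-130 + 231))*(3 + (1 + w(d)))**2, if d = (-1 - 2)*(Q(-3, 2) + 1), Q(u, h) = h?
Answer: -3700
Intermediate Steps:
d = -9 (d = (-1 - 2)*(2 + 1) = -3*3 = -9)
w(z) = z (w(z) = 0 + z = z)
(-249 + (-130 + 231))*(3 + (1 + w(d)))**2 = (-249 + (-130 + 231))*(3 + (1 - 9))**2 = (-249 + 101)*(3 - 8)**2 = -148*(-5)**2 = -148*25 = -3700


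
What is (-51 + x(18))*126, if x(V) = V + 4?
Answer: -3654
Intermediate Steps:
x(V) = 4 + V
(-51 + x(18))*126 = (-51 + (4 + 18))*126 = (-51 + 22)*126 = -29*126 = -3654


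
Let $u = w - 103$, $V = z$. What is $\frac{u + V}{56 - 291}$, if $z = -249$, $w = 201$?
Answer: $\frac{151}{235} \approx 0.64255$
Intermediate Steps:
$V = -249$
$u = 98$ ($u = 201 - 103 = 98$)
$\frac{u + V}{56 - 291} = \frac{98 - 249}{56 - 291} = - \frac{151}{-235} = \left(-151\right) \left(- \frac{1}{235}\right) = \frac{151}{235}$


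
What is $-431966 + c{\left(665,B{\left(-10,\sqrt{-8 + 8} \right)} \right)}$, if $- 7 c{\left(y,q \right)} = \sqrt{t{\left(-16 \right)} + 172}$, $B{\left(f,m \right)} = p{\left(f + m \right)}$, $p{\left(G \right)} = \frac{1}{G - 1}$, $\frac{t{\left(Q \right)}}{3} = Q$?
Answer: $-431966 - \frac{2 \sqrt{31}}{7} \approx -4.3197 \cdot 10^{5}$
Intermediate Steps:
$t{\left(Q \right)} = 3 Q$
$p{\left(G \right)} = \frac{1}{-1 + G}$
$B{\left(f,m \right)} = \frac{1}{-1 + f + m}$ ($B{\left(f,m \right)} = \frac{1}{-1 + \left(f + m\right)} = \frac{1}{-1 + f + m}$)
$c{\left(y,q \right)} = - \frac{2 \sqrt{31}}{7}$ ($c{\left(y,q \right)} = - \frac{\sqrt{3 \left(-16\right) + 172}}{7} = - \frac{\sqrt{-48 + 172}}{7} = - \frac{\sqrt{124}}{7} = - \frac{2 \sqrt{31}}{7}$)
$-431966 + c{\left(665,B{\left(-10,\sqrt{-8 + 8} \right)} \right)} = -431966 - \frac{2 \sqrt{31}}{7}$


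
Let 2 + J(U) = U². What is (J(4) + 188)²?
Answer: 40804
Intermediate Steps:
J(U) = -2 + U²
(J(4) + 188)² = ((-2 + 4²) + 188)² = ((-2 + 16) + 188)² = (14 + 188)² = 202² = 40804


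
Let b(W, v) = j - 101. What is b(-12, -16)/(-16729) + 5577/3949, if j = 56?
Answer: 8497758/6005711 ≈ 1.4149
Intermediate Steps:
b(W, v) = -45 (b(W, v) = 56 - 101 = -45)
b(-12, -16)/(-16729) + 5577/3949 = -45/(-16729) + 5577/3949 = -45*(-1/16729) + 5577*(1/3949) = 45/16729 + 507/359 = 8497758/6005711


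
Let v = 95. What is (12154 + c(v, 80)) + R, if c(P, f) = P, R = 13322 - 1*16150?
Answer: 9421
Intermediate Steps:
R = -2828 (R = 13322 - 16150 = -2828)
(12154 + c(v, 80)) + R = (12154 + 95) - 2828 = 12249 - 2828 = 9421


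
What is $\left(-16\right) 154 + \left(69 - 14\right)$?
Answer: $-2409$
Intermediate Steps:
$\left(-16\right) 154 + \left(69 - 14\right) = -2464 + \left(69 - 14\right) = -2464 + 55 = -2409$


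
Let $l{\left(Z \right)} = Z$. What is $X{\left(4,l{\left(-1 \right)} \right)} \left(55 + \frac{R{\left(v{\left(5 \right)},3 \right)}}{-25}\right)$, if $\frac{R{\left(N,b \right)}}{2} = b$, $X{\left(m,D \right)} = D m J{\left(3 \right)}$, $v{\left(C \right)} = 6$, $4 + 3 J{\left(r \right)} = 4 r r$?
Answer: $- \frac{175232}{75} \approx -2336.4$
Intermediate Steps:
$J{\left(r \right)} = - \frac{4}{3} + \frac{4 r^{2}}{3}$ ($J{\left(r \right)} = - \frac{4}{3} + \frac{4 r r}{3} = - \frac{4}{3} + \frac{4 r^{2}}{3}$)
$X{\left(m,D \right)} = \frac{32 D m}{3}$ ($X{\left(m,D \right)} = D m \left(- \frac{4}{3} + \frac{4 \cdot 3^{2}}{3}\right) = D m \left(- \frac{4}{3} + \frac{4}{3} \cdot 9\right) = D m \left(- \frac{4}{3} + 12\right) = D m \frac{32}{3} = \frac{32 D m}{3}$)
$R{\left(N,b \right)} = 2 b$
$X{\left(4,l{\left(-1 \right)} \right)} \left(55 + \frac{R{\left(v{\left(5 \right)},3 \right)}}{-25}\right) = \frac{32}{3} \left(-1\right) 4 \left(55 + \frac{2 \cdot 3}{-25}\right) = - \frac{128 \left(55 + 6 \left(- \frac{1}{25}\right)\right)}{3} = - \frac{128 \left(55 - \frac{6}{25}\right)}{3} = \left(- \frac{128}{3}\right) \frac{1369}{25} = - \frac{175232}{75}$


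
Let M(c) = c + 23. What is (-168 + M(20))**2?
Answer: 15625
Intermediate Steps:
M(c) = 23 + c
(-168 + M(20))**2 = (-168 + (23 + 20))**2 = (-168 + 43)**2 = (-125)**2 = 15625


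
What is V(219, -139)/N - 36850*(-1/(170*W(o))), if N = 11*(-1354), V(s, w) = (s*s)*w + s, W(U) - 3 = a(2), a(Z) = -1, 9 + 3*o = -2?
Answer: 140770315/253198 ≈ 555.97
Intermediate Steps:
o = -11/3 (o = -3 + (1/3)*(-2) = -3 - 2/3 = -11/3 ≈ -3.6667)
W(U) = 2 (W(U) = 3 - 1 = 2)
V(s, w) = s + w*s**2 (V(s, w) = s**2*w + s = w*s**2 + s = s + w*s**2)
N = -14894
V(219, -139)/N - 36850*(-1/(170*W(o))) = (219*(1 + 219*(-139)))/(-14894) - 36850/(-17*10*2) = (219*(1 - 30441))*(-1/14894) - 36850/((-170*2)) = (219*(-30440))*(-1/14894) - 36850/(-340) = -6666360*(-1/14894) - 36850*(-1/340) = 3333180/7447 + 3685/34 = 140770315/253198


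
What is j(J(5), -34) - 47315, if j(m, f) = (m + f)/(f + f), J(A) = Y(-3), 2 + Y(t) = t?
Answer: -3217381/68 ≈ -47314.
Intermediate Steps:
Y(t) = -2 + t
J(A) = -5 (J(A) = -2 - 3 = -5)
j(m, f) = (f + m)/(2*f) (j(m, f) = (f + m)/((2*f)) = (f + m)*(1/(2*f)) = (f + m)/(2*f))
j(J(5), -34) - 47315 = (½)*(-34 - 5)/(-34) - 47315 = (½)*(-1/34)*(-39) - 47315 = 39/68 - 47315 = -3217381/68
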